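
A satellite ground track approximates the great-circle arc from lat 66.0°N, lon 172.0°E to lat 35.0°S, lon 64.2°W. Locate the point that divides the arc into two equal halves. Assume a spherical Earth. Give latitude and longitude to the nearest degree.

≈ lat 26°N, lon 94°W

Convert each endpoint to a unit vector on the sphere (x = cos φ cos λ, y = cos φ sin λ, z = sin φ).
The central angle between the endpoints is δ = arccos(p₁·p₂) ≈ 2.359 rad (135.2°).
Interpolate at f = 1/2 with slerp weights a = sin((1−f)δ)/sin δ ≈ 1.312, b = sin(fδ)/sin δ ≈ 1.312.
p = a·p₁ + b·p₂ ≈ (-0.061, -0.893, 0.446); φ = arcsin(p_z) ≈ 26.48°, λ = atan2(p_y, p_x) ≈ -93.89°.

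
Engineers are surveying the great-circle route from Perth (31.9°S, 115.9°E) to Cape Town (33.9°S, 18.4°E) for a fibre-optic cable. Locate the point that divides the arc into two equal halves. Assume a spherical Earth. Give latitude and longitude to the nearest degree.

≈ 44°S, 68°E

Write both endpoints as unit vectors p₁, p₂ with components (cos φ cos λ, cos φ sin λ, sin φ).
The central angle between the endpoints is δ = arccos(p₁·p₂) ≈ 1.367 rad (78.3°).
Interpolate at f = 1/2 with slerp weights a = sin((1−f)δ)/sin δ ≈ 0.645, b = sin(fδ)/sin δ ≈ 0.645.
p = a·p₁ + b·p₂ ≈ (0.269, 0.661, -0.700); φ = arcsin(p_z) ≈ -44.45°, λ = atan2(p_y, p_x) ≈ 67.89°.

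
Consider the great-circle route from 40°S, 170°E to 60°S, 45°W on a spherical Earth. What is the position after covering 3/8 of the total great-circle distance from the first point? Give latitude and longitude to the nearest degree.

From cos δ = sin φ₁ sin φ₂ + cos φ₁ cos φ₂ cos Δλ, the central angle is δ ≈ 1.325 rad (75.9°).
Interpolate at f = 3/8 with slerp weights a = sin((1−f)δ)/sin δ ≈ 0.760, b = sin(fδ)/sin δ ≈ 0.492.
p = a·p₁ + b·p₂ ≈ (-0.399, -0.073, -0.914); φ = arcsin(p_z) ≈ -66.06°, λ = atan2(p_y, p_x) ≈ -169.67°.

≈ 66°S, 170°W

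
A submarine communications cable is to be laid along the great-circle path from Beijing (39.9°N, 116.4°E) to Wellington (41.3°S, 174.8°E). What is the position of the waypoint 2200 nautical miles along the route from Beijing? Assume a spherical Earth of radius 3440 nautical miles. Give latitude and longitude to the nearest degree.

≈ (9°N, 139°E)

Convert each endpoint to a unit vector on the sphere (x = cos φ cos λ, y = cos φ sin λ, z = sin φ).
The central angle between the endpoints is δ = arccos(p₁·p₂) ≈ 1.692 rad (97.0°). The total great-circle distance is δ·R ≈ 1.692 × 3440 ≈ 5822 nmi, so the target fraction is f = 2200/5822 ≈ 0.378.
Interpolate at f ≈ 0.378 with slerp weights a = sin((1−f)δ)/sin δ ≈ 0.875, b = sin(fδ)/sin δ ≈ 0.601.
p = a·p₁ + b·p₂ ≈ (-0.748, 0.642, 0.165); φ = arcsin(p_z) ≈ 9.48°, λ = atan2(p_y, p_x) ≈ 139.36°.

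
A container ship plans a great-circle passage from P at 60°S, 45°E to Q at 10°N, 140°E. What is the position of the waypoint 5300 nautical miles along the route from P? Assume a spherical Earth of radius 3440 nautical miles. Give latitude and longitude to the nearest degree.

≈ 1°S, 134°E

Write both endpoints as unit vectors p₁, p₂ with components (cos φ cos λ, cos φ sin λ, sin φ).
The central angle between the endpoints is δ = arccos(p₁·p₂) ≈ 1.765 rad (101.1°). The total great-circle distance is δ·R ≈ 1.765 × 3440 ≈ 6073 nmi, so the target fraction is f = 5300/6073 ≈ 0.873.
Interpolate at f ≈ 0.873 with slerp weights a = sin((1−f)δ)/sin δ ≈ 0.227, b = sin(fδ)/sin δ ≈ 1.019.
p = a·p₁ + b·p₂ ≈ (-0.688, 0.725, -0.020); φ = arcsin(p_z) ≈ -1.13°, λ = atan2(p_y, p_x) ≈ 133.51°.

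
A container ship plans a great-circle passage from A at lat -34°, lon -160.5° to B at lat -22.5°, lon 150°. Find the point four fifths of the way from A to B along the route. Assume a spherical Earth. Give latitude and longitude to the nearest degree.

≈ lat -26°, lon 159°

Convert each endpoint to a unit vector on the sphere (x = cos φ cos λ, y = cos φ sin λ, z = sin φ).
The central angle between the endpoints is δ = arccos(p₁·p₂) ≈ 0.779 rad (44.6°).
Interpolate at f = 4/5 with slerp weights a = sin((1−f)δ)/sin δ ≈ 0.221, b = sin(fδ)/sin δ ≈ 0.831.
p = a·p₁ + b·p₂ ≈ (-0.837, 0.323, -0.441); φ = arcsin(p_z) ≈ -26.19°, λ = atan2(p_y, p_x) ≈ 158.93°.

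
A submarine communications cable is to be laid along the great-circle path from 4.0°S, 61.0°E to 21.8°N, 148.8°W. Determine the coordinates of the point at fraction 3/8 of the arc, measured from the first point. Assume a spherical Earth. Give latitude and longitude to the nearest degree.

Convert each endpoint to a unit vector on the sphere (x = cos φ cos λ, y = cos φ sin λ, z = sin φ).
The central angle between the endpoints is δ = arccos(p₁·p₂) ≈ 2.549 rad (146.1°).
Interpolate at f = 3/8 with slerp weights a = sin((1−f)δ)/sin δ ≈ 1.791, b = sin(fδ)/sin δ ≈ 1.463.
p = a·p₁ + b·p₂ ≈ (-0.296, 0.859, 0.418); φ = arcsin(p_z) ≈ 24.74°, λ = atan2(p_y, p_x) ≈ 109.02°.

≈ 25°N, 109°E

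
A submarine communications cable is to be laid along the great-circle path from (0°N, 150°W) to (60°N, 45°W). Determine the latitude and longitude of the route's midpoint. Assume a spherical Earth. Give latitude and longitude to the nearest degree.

Convert each endpoint to a unit vector on the sphere (x = cos φ cos λ, y = cos φ sin λ, z = sin φ).
The central angle between the endpoints is δ = arccos(p₁·p₂) ≈ 1.701 rad (97.4°).
Interpolate at f = 1/2 with slerp weights a = sin((1−f)δ)/sin δ ≈ 0.758, b = sin(fδ)/sin δ ≈ 0.758.
p = a·p₁ + b·p₂ ≈ (-0.388, -0.647, 0.656); φ = arcsin(p_z) ≈ 41.02°, λ = atan2(p_y, p_x) ≈ -120.98°.

≈ (41°N, 121°W)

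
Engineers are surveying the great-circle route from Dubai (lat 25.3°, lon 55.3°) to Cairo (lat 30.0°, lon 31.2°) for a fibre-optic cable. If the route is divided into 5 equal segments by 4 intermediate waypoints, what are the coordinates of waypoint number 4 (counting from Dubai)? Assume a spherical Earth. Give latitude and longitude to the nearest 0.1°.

Write both endpoints as unit vectors p₁, p₂ with components (cos φ cos λ, cos φ sin λ, sin φ).
The central angle between the endpoints is δ = arccos(p₁·p₂) ≈ 0.381 rad (21.8°).
Interpolate at f = 4/5 with slerp weights a = sin((1−f)δ)/sin δ ≈ 0.205, b = sin(fδ)/sin δ ≈ 0.807.
p = a·p₁ + b·p₂ ≈ (0.703, 0.514, 0.491); φ = arcsin(p_z) ≈ 29.41°, λ = atan2(p_y, p_x) ≈ 36.18°.

≈ lat 29.4°, lon 36.2°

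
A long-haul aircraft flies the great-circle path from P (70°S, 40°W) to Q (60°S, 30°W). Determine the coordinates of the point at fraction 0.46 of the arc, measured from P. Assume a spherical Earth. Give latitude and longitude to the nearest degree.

≈ (65°S, 34°W)

The haversine formula gives a central angle δ ≈ 0.189 rad (10.8°) between the endpoints.
Interpolate at f = 0.46 with slerp weights a = sin((1−f)δ)/sin δ ≈ 0.542, b = sin(fδ)/sin δ ≈ 0.462.
p = a·p₁ + b·p₂ ≈ (0.342, -0.235, -0.910); φ = arcsin(p_z) ≈ -65.48°, λ = atan2(p_y, p_x) ≈ -34.45°.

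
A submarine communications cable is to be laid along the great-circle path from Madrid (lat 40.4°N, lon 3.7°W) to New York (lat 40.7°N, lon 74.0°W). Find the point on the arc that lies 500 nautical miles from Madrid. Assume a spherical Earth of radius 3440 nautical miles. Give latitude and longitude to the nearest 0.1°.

Convert each endpoint to a unit vector on the sphere (x = cos φ cos λ, y = cos φ sin λ, z = sin φ).
The central angle between the endpoints is δ = arccos(p₁·p₂) ≈ 0.906 rad (51.9°). The total great-circle distance is δ·R ≈ 0.906 × 3440 ≈ 3115 nmi, so the target fraction is f = 500/3115 ≈ 0.161.
Interpolate at f ≈ 0.161 with slerp weights a = sin((1−f)δ)/sin δ ≈ 0.876, b = sin(fδ)/sin δ ≈ 0.184.
p = a·p₁ + b·p₂ ≈ (0.704, -0.177, 0.688); φ = arcsin(p_z) ≈ 43.45°, λ = atan2(p_y, p_x) ≈ -14.13°.

≈ lat 43.4°N, lon 14.1°W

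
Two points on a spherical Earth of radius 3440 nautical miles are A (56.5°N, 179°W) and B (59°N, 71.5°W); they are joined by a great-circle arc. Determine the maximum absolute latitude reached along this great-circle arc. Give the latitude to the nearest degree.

The great circle lies in the plane with unit normal n̂ = (p₁ × p₂)/|p₁ × p₂|.
Here n̂_z ≈ +0.349; the vertex latitude is φ_max = arccos|n̂_z| ≈ 69.6°.
Check via Clairaut: cos φ_max = |cos φ₁| · sin C = cos(56.5°)·sin(39.2°) ≈ 0.349, again giving ≈ 69.6°.

≈ 70°N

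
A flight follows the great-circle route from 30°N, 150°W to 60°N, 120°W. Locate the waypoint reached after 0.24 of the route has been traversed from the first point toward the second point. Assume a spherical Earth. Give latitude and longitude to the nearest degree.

Write both endpoints as unit vectors p₁, p₂ with components (cos φ cos λ, cos φ sin λ, sin φ).
The central angle between the endpoints is δ = arccos(p₁·p₂) ≈ 0.630 rad (36.1°).
Interpolate at f = 0.24 with slerp weights a = sin((1−f)δ)/sin δ ≈ 0.782, b = sin(fδ)/sin δ ≈ 0.256.
p = a·p₁ + b·p₂ ≈ (-0.650, -0.449, 0.612); φ = arcsin(p_z) ≈ 37.76°, λ = atan2(p_y, p_x) ≈ -145.36°.

≈ 38°N, 145°W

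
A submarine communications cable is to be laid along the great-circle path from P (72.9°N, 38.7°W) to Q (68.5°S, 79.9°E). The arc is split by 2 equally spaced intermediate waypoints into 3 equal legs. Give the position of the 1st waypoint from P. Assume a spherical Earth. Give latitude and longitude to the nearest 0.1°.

≈ (29.7°N, 22.7°E)

Convert each endpoint to a unit vector on the sphere (x = cos φ cos λ, y = cos φ sin λ, z = sin φ).
The central angle between the endpoints is δ = arccos(p₁·p₂) ≈ 2.796 rad (160.2°).
Interpolate at f = 1/3 with slerp weights a = sin((1−f)δ)/sin δ ≈ 2.826, b = sin(fδ)/sin δ ≈ 2.370.
p = a·p₁ + b·p₂ ≈ (0.801, 0.336, 0.496); φ = arcsin(p_z) ≈ 29.74°, λ = atan2(p_y, p_x) ≈ 22.73°.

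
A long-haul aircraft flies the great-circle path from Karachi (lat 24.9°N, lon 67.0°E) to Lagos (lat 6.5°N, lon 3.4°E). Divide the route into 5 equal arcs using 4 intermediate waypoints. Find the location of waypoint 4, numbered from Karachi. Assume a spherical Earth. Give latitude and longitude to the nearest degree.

≈ lat 12°N, lon 15°E

The haversine formula gives a central angle δ ≈ 1.106 rad (63.4°) between the endpoints.
Interpolate at f = 4/5 with slerp weights a = sin((1−f)δ)/sin δ ≈ 0.245, b = sin(fδ)/sin δ ≈ 0.866.
p = a·p₁ + b·p₂ ≈ (0.946, 0.256, 0.201); φ = arcsin(p_z) ≈ 11.61°, λ = atan2(p_y, p_x) ≈ 15.15°.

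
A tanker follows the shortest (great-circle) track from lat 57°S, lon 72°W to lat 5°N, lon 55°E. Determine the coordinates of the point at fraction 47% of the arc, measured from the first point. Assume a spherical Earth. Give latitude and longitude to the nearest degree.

The haversine formula gives a central angle δ ≈ 1.982 rad (113.6°) between the endpoints.
Interpolate at f = 0.47 with slerp weights a = sin((1−f)δ)/sin δ ≈ 0.946, b = sin(fδ)/sin δ ≈ 0.875.
p = a·p₁ + b·p₂ ≈ (0.660, 0.224, -0.717); φ = arcsin(p_z) ≈ -45.85°, λ = atan2(p_y, p_x) ≈ 18.77°.

≈ lat 46°S, lon 19°E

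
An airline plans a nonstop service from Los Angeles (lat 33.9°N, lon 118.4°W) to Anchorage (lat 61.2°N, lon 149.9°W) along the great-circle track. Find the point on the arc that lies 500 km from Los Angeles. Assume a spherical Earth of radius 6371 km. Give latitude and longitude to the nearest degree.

Write both endpoints as unit vectors p₁, p₂ with components (cos φ cos λ, cos φ sin λ, sin φ).
The central angle between the endpoints is δ = arccos(p₁·p₂) ≈ 0.592 rad (33.9°). The total great-circle distance is δ·R ≈ 0.592 × 6371 ≈ 3773 km, so the target fraction is f = 500/3773 ≈ 0.133.
Interpolate at f ≈ 0.133 with slerp weights a = sin((1−f)δ)/sin δ ≈ 0.880, b = sin(fδ)/sin δ ≈ 0.140.
p = a·p₁ + b·p₂ ≈ (-0.406, -0.677, 0.614); φ = arcsin(p_z) ≈ 37.89°, λ = atan2(p_y, p_x) ≈ -120.97°.

≈ lat 38°N, lon 121°W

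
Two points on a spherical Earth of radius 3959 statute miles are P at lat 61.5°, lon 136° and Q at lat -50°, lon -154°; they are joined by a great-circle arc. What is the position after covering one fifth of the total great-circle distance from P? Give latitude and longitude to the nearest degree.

≈ lat 41°, lon 160°

Convert each endpoint to a unit vector on the sphere (x = cos φ cos λ, y = cos φ sin λ, z = sin φ).
The central angle between the endpoints is δ = arccos(p₁·p₂) ≈ 2.175 rad (124.6°).
Interpolate at f = 1/5 with slerp weights a = sin((1−f)δ)/sin δ ≈ 1.198, b = sin(fδ)/sin δ ≈ 0.512.
p = a·p₁ + b·p₂ ≈ (-0.707, 0.253, 0.660); φ = arcsin(p_z) ≈ 41.33°, λ = atan2(p_y, p_x) ≈ 160.33°.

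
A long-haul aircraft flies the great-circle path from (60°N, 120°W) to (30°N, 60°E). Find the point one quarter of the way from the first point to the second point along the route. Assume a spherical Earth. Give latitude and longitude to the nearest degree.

≈ (82°N, 120°W)

The haversine formula gives a central angle δ ≈ 1.571 rad (90.0°) between the endpoints.
Interpolate at f = 1/4 with slerp weights a = sin((1−f)δ)/sin δ ≈ 0.924, b = sin(fδ)/sin δ ≈ 0.383.
p = a·p₁ + b·p₂ ≈ (-0.065, -0.113, 0.991); φ = arcsin(p_z) ≈ 82.50°, λ = atan2(p_y, p_x) ≈ -120.00°.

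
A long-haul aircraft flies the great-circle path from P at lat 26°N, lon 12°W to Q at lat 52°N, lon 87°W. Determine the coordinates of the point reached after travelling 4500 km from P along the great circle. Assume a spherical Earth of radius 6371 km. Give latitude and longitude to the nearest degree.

Write both endpoints as unit vectors p₁, p₂ with components (cos φ cos λ, cos φ sin λ, sin φ).
The central angle between the endpoints is δ = arccos(p₁·p₂) ≈ 1.060 rad (60.7°). The total great-circle distance is δ·R ≈ 1.060 × 6371 ≈ 6755 km, so the target fraction is f = 4500/6755 ≈ 0.666.
Interpolate at f ≈ 0.666 with slerp weights a = sin((1−f)δ)/sin δ ≈ 0.397, b = sin(fδ)/sin δ ≈ 0.744.
p = a·p₁ + b·p₂ ≈ (0.373, -0.532, 0.760); φ = arcsin(p_z) ≈ 49.49°, λ = atan2(p_y, p_x) ≈ -54.93°.

≈ lat 49°N, lon 55°W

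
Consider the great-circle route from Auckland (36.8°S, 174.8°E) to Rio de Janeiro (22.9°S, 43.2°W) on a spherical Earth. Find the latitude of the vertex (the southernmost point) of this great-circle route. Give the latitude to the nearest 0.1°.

The great circle lies in the plane with unit normal n̂ = (p₁ × p₂)/|p₁ × p₂|.
Here n̂_z ≈ +0.484; the vertex latitude is φ_max = arccos|n̂_z| ≈ 61.0°.
Check via Clairaut: cos φ_max = |cos φ₁| · sin C = cos(36.8°)·sin(142.8°) ≈ 0.484, again giving ≈ 61.0°.

≈ 61.0°S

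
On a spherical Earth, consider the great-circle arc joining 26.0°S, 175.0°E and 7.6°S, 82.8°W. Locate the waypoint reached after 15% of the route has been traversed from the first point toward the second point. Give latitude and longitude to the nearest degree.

≈ 28°S, 169°W

Write both endpoints as unit vectors p₁, p₂ with components (cos φ cos λ, cos φ sin λ, sin φ).
The central angle between the endpoints is δ = arccos(p₁·p₂) ≈ 1.701 rad (97.5°).
Interpolate at f = 0.15 with slerp weights a = sin((1−f)δ)/sin δ ≈ 1.001, b = sin(fδ)/sin δ ≈ 0.255.
p = a·p₁ + b·p₂ ≈ (-0.864, -0.172, -0.472); φ = arcsin(p_z) ≈ -28.19°, λ = atan2(p_y, p_x) ≈ -168.75°.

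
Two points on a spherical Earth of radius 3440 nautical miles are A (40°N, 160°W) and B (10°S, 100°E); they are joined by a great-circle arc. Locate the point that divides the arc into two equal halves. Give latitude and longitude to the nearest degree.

≈ (22°N, 142°E)

Convert each endpoint to a unit vector on the sphere (x = cos φ cos λ, y = cos φ sin λ, z = sin φ).
The central angle between the endpoints is δ = arccos(p₁·p₂) ≈ 1.816 rad (104.0°).
Interpolate at f = 1/2 with slerp weights a = sin((1−f)δ)/sin δ ≈ 0.813, b = sin(fδ)/sin δ ≈ 0.813.
p = a·p₁ + b·p₂ ≈ (-0.724, 0.575, 0.381); φ = arcsin(p_z) ≈ 22.41°, λ = atan2(p_y, p_x) ≈ 141.53°.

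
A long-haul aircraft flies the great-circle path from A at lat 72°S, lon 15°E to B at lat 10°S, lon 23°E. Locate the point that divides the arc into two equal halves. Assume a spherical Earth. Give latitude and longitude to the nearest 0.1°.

≈ lat 41.1°S, lon 21.1°E

The haversine formula gives a central angle δ ≈ 1.085 rad (62.2°) between the endpoints.
Interpolate at f = 1/2 with slerp weights a = sin((1−f)δ)/sin δ ≈ 0.584, b = sin(fδ)/sin δ ≈ 0.584.
p = a·p₁ + b·p₂ ≈ (0.704, 0.271, -0.657); φ = arcsin(p_z) ≈ -41.05°, λ = atan2(p_y, p_x) ≈ 21.09°.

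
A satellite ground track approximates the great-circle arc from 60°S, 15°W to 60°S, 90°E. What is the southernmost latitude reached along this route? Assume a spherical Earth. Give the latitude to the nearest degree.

The great circle lies in the plane with unit normal n̂ = (p₁ × p₂)/|p₁ × p₂|.
Here n̂_z ≈ +0.332; the vertex latitude is φ_max = arccos|n̂_z| ≈ 70.6°.
Check via Clairaut: cos φ_max = |cos φ₁| · sin C = cos(60.0°)·sin(138.5°) ≈ 0.332, again giving ≈ 70.6°.

≈ 71°S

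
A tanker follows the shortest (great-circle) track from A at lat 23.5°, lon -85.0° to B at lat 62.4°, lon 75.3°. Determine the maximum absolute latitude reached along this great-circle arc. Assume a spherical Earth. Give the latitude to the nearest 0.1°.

≈ 81.8°

The great circle lies in the plane with unit normal n̂ = (p₁ × p₂)/|p₁ × p₂|.
Here n̂_z ≈ +0.143; the vertex latitude is φ_max = arccos|n̂_z| ≈ 81.8°.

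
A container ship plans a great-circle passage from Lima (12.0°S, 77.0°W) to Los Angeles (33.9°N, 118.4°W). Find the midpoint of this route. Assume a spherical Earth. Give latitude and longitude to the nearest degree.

Convert each endpoint to a unit vector on the sphere (x = cos φ cos λ, y = cos φ sin λ, z = sin φ).
The central angle between the endpoints is δ = arccos(p₁·p₂) ≈ 1.055 rad (60.5°).
Interpolate at f = 1/2 with slerp weights a = sin((1−f)δ)/sin δ ≈ 0.579, b = sin(fδ)/sin δ ≈ 0.579.
p = a·p₁ + b·p₂ ≈ (-0.101, -0.974, 0.202); φ = arcsin(p_z) ≈ 11.68°, λ = atan2(p_y, p_x) ≈ -95.93°.

≈ 12°N, 96°W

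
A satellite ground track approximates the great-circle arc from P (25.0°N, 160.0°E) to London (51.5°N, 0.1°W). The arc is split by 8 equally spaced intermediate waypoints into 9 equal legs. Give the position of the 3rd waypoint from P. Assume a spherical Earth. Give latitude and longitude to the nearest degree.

Convert each endpoint to a unit vector on the sphere (x = cos φ cos λ, y = cos φ sin λ, z = sin φ).
The central angle between the endpoints is δ = arccos(p₁·p₂) ≈ 1.772 rad (101.5°).
Interpolate at f = 3/9 with slerp weights a = sin((1−f)δ)/sin δ ≈ 0.944, b = sin(fδ)/sin δ ≈ 0.568.
p = a·p₁ + b·p₂ ≈ (-0.450, 0.292, 0.844); φ = arcsin(p_z) ≈ 57.54°, λ = atan2(p_y, p_x) ≈ 147.03°.

≈ (58°N, 147°E)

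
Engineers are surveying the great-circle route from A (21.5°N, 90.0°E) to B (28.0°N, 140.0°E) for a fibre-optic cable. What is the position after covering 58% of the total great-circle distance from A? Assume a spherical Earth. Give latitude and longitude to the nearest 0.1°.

Convert each endpoint to a unit vector on the sphere (x = cos φ cos λ, y = cos φ sin λ, z = sin φ).
The central angle between the endpoints is δ = arccos(p₁·p₂) ≈ 0.795 rad (45.6°).
Interpolate at f = 0.58 with slerp weights a = sin((1−f)δ)/sin δ ≈ 0.459, b = sin(fδ)/sin δ ≈ 0.623.
p = a·p₁ + b·p₂ ≈ (-0.422, 0.781, 0.461); φ = arcsin(p_z) ≈ 27.44°, λ = atan2(p_y, p_x) ≈ 118.36°.

≈ (27.4°N, 118.4°E)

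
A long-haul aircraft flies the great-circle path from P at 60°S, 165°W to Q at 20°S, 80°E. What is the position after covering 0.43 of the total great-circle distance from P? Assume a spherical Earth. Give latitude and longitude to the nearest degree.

From cos δ = sin φ₁ sin φ₂ + cos φ₁ cos φ₂ cos Δλ, the central angle is δ ≈ 1.473 rad (84.4°).
Interpolate at f = 0.43 with slerp weights a = sin((1−f)δ)/sin δ ≈ 0.748, b = sin(fδ)/sin δ ≈ 0.595.
p = a·p₁ + b·p₂ ≈ (-0.264, 0.454, -0.851); φ = arcsin(p_z) ≈ -58.34°, λ = atan2(p_y, p_x) ≈ 120.22°.

≈ 58°S, 120°E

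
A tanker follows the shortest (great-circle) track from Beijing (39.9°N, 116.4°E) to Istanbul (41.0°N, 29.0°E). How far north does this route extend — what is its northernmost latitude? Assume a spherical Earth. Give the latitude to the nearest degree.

The great circle lies in the plane with unit normal n̂ = (p₁ × p₂)/|p₁ × p₂|.
Here n̂_z ≈ -0.647; the vertex latitude is φ_max = arccos|n̂_z| ≈ 49.7°.

≈ 50°N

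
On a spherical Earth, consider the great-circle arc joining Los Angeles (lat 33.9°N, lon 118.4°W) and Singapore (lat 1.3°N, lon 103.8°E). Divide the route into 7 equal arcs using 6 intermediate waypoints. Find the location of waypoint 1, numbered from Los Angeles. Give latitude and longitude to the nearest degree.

≈ lat 42°N, lon 139°W

The haversine formula gives a central angle δ ≈ 2.217 rad (127.0°) between the endpoints.
Interpolate at f = 1/7 with slerp weights a = sin((1−f)δ)/sin δ ≈ 1.185, b = sin(fδ)/sin δ ≈ 0.390.
p = a·p₁ + b·p₂ ≈ (-0.561, -0.487, 0.670); φ = arcsin(p_z) ≈ 42.05°, λ = atan2(p_y, p_x) ≈ -139.06°.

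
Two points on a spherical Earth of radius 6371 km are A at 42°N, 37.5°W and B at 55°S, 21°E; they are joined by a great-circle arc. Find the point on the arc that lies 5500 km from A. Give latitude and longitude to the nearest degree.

Write both endpoints as unit vectors p₁, p₂ with components (cos φ cos λ, cos φ sin λ, sin φ).
The central angle between the endpoints is δ = arccos(p₁·p₂) ≈ 1.902 rad (109.0°). The total great-circle distance is δ·R ≈ 1.902 × 6371 ≈ 12119 km, so the target fraction is f = 5500/12119 ≈ 0.454.
Interpolate at f ≈ 0.454 with slerp weights a = sin((1−f)δ)/sin δ ≈ 0.911, b = sin(fδ)/sin δ ≈ 0.804.
p = a·p₁ + b·p₂ ≈ (0.968, -0.247, -0.048); φ = arcsin(p_z) ≈ -2.78°, λ = atan2(p_y, p_x) ≈ -14.33°.

≈ 3°S, 14°W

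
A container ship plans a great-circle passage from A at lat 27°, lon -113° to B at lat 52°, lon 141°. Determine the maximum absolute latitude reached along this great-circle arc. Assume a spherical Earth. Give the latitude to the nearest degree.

The great circle lies in the plane with unit normal n̂ = (p₁ × p₂)/|p₁ × p₂|.
Here n̂_z ≈ -0.539; the vertex latitude is φ_max = arccos|n̂_z| ≈ 57.4°.

≈ 57°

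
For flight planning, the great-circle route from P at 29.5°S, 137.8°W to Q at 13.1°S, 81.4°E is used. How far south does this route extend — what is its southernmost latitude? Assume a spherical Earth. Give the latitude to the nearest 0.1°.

≈ 50.3°S

The great circle lies in the plane with unit normal n̂ = (p₁ × p₂)/|p₁ × p₂|.
Here n̂_z ≈ -0.639; the vertex latitude is φ_max = arccos|n̂_z| ≈ 50.3°.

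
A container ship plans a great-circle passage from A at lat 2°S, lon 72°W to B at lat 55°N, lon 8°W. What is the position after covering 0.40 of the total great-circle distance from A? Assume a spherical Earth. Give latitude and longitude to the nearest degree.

The haversine formula gives a central angle δ ≈ 1.346 rad (77.1°) between the endpoints.
Interpolate at f = 0.40 with slerp weights a = sin((1−f)δ)/sin δ ≈ 0.741, b = sin(fδ)/sin δ ≈ 0.526.
p = a·p₁ + b·p₂ ≈ (0.528, -0.747, 0.405); φ = arcsin(p_z) ≈ 23.89°, λ = atan2(p_y, p_x) ≈ -54.75°.

≈ lat 24°N, lon 55°W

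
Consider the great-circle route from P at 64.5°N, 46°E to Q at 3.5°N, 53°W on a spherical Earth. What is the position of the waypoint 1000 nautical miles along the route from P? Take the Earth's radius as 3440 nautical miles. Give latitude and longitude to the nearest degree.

≈ 62°N, 9°E

Convert each endpoint to a unit vector on the sphere (x = cos φ cos λ, y = cos φ sin λ, z = sin φ).
The central angle between the endpoints is δ = arccos(p₁·p₂) ≈ 1.583 rad (90.7°). The total great-circle distance is δ·R ≈ 1.583 × 3440 ≈ 5445 nmi, so the target fraction is f = 1000/5445 ≈ 0.184.
Interpolate at f ≈ 0.184 with slerp weights a = sin((1−f)δ)/sin δ ≈ 0.962, b = sin(fδ)/sin δ ≈ 0.287.
p = a·p₁ + b·p₂ ≈ (0.460, 0.069, 0.885); φ = arcsin(p_z) ≈ 62.29°, λ = atan2(p_y, p_x) ≈ 8.57°.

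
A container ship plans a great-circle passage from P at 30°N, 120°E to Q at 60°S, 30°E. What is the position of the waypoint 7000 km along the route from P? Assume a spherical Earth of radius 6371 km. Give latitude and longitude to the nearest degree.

≈ 24°S, 87°E

Convert each endpoint to a unit vector on the sphere (x = cos φ cos λ, y = cos φ sin λ, z = sin φ).
The central angle between the endpoints is δ = arccos(p₁·p₂) ≈ 2.019 rad (115.7°). The total great-circle distance is δ·R ≈ 2.019 × 6371 ≈ 12861 km, so the target fraction is f = 7000/12861 ≈ 0.544.
Interpolate at f ≈ 0.544 with slerp weights a = sin((1−f)δ)/sin δ ≈ 0.883, b = sin(fδ)/sin δ ≈ 0.988.
p = a·p₁ + b·p₂ ≈ (0.046, 0.909, -0.414); φ = arcsin(p_z) ≈ -24.48°, λ = atan2(p_y, p_x) ≈ 87.12°.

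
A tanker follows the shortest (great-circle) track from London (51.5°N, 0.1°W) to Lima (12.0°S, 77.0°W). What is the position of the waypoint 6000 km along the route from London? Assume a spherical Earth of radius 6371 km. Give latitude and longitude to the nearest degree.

From cos δ = sin φ₁ sin φ₂ + cos φ₁ cos φ₂ cos Δλ, the central angle is δ ≈ 1.596 rad (91.4°). The total great-circle distance is δ·R ≈ 1.596 × 6371 ≈ 10165 km, so the target fraction is f = 6000/10165 ≈ 0.590.
Interpolate at f ≈ 0.590 with slerp weights a = sin((1−f)δ)/sin δ ≈ 0.608, b = sin(fδ)/sin δ ≈ 0.809.
p = a·p₁ + b·p₂ ≈ (0.557, -0.772, 0.308); φ = arcsin(p_z) ≈ 17.93°, λ = atan2(p_y, p_x) ≈ -54.19°.

≈ 18°N, 54°W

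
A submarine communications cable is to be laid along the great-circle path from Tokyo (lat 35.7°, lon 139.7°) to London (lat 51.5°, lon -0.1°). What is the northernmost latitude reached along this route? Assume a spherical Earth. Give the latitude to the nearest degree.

The great circle lies in the plane with unit normal n̂ = (p₁ × p₂)/|p₁ × p₂|.
Here n̂_z ≈ -0.327; the vertex latitude is φ_max = arccos|n̂_z| ≈ 70.9°.
Check via Clairaut: cos φ_max = |cos φ₁| · sin C = cos(35.7°)·sin(23.8°) ≈ 0.327, again giving ≈ 70.9°.

≈ 71°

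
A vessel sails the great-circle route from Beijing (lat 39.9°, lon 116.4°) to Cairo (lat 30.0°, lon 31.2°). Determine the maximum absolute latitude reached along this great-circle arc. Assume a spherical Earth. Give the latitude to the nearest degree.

≈ 44°

The great circle lies in the plane with unit normal n̂ = (p₁ × p₂)/|p₁ × p₂|.
Here n̂_z ≈ -0.715; the vertex latitude is φ_max = arccos|n̂_z| ≈ 44.4°.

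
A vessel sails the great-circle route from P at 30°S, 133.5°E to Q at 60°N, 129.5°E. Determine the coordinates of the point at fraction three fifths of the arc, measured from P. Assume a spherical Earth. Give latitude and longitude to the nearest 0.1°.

≈ 24.0°N, 131.7°E

Convert each endpoint to a unit vector on the sphere (x = cos φ cos λ, y = cos φ sin λ, z = sin φ).
The central angle between the endpoints is δ = arccos(p₁·p₂) ≈ 1.572 rad (90.1°).
Interpolate at f = 3/5 with slerp weights a = sin((1−f)δ)/sin δ ≈ 0.588, b = sin(fδ)/sin δ ≈ 0.809.
p = a·p₁ + b·p₂ ≈ (-0.608, 0.682, 0.407); φ = arcsin(p_z) ≈ 24.01°, λ = atan2(p_y, p_x) ≈ 131.73°.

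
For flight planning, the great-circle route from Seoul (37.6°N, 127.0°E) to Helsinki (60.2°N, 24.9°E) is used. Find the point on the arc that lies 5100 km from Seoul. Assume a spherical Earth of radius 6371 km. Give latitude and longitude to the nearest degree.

Convert each endpoint to a unit vector on the sphere (x = cos φ cos λ, y = cos φ sin λ, z = sin φ).
The central angle between the endpoints is δ = arccos(p₁·p₂) ≈ 1.107 rad (63.5°). The total great-circle distance is δ·R ≈ 1.107 × 6371 ≈ 7056 km, so the target fraction is f = 5100/7056 ≈ 0.723.
Interpolate at f ≈ 0.723 with slerp weights a = sin((1−f)δ)/sin δ ≈ 0.338, b = sin(fδ)/sin δ ≈ 0.802.
p = a·p₁ + b·p₂ ≈ (0.201, 0.382, 0.902); φ = arcsin(p_z) ≈ 64.46°, λ = atan2(p_y, p_x) ≈ 62.27°.

≈ 64°N, 62°E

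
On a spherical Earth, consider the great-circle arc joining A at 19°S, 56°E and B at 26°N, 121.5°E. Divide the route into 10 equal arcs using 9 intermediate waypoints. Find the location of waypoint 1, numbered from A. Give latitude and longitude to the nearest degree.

≈ 15°S, 63°E

The haversine formula gives a central angle δ ≈ 1.360 rad (77.9°) between the endpoints.
Interpolate at f = 1/10 with slerp weights a = sin((1−f)δ)/sin δ ≈ 0.962, b = sin(fδ)/sin δ ≈ 0.139.
p = a·p₁ + b·p₂ ≈ (0.443, 0.860, -0.252); φ = arcsin(p_z) ≈ -14.62°, λ = atan2(p_y, p_x) ≈ 62.73°.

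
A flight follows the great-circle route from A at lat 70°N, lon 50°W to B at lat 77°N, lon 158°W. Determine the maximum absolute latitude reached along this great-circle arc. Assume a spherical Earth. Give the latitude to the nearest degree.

≈ 81°N

The great circle lies in the plane with unit normal n̂ = (p₁ × p₂)/|p₁ × p₂|.
Here n̂_z ≈ -0.162; the vertex latitude is φ_max = arccos|n̂_z| ≈ 80.7°.
Check via Clairaut: cos φ_max = |cos φ₁| · sin C = cos(70.0°)·sin(28.2°) ≈ 0.162, again giving ≈ 80.7°.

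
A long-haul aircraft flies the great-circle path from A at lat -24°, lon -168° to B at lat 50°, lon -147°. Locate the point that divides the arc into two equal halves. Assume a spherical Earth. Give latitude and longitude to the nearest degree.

≈ lat 13°, lon -159°

The haversine formula gives a central angle δ ≈ 1.332 rad (76.3°) between the endpoints.
Interpolate at f = 1/2 with slerp weights a = sin((1−f)δ)/sin δ ≈ 0.636, b = sin(fδ)/sin δ ≈ 0.636.
p = a·p₁ + b·p₂ ≈ (-0.911, -0.343, 0.228); φ = arcsin(p_z) ≈ 13.21°, λ = atan2(p_y, p_x) ≈ -159.35°.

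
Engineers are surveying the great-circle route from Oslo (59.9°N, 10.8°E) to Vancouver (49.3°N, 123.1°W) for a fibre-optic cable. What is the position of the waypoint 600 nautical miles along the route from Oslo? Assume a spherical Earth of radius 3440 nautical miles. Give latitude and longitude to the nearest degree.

≈ 68°N, 3°W

Convert each endpoint to a unit vector on the sphere (x = cos φ cos λ, y = cos φ sin λ, z = sin φ).
The central angle between the endpoints is δ = arccos(p₁·p₂) ≈ 1.127 rad (64.6°). The total great-circle distance is δ·R ≈ 1.127 × 3440 ≈ 3878 nmi, so the target fraction is f = 600/3878 ≈ 0.155.
Interpolate at f ≈ 0.155 with slerp weights a = sin((1−f)δ)/sin δ ≈ 0.902, b = sin(fδ)/sin δ ≈ 0.192.
p = a·p₁ + b·p₂ ≈ (0.376, -0.020, 0.926); φ = arcsin(p_z) ≈ 67.87°, λ = atan2(p_y, p_x) ≈ -3.07°.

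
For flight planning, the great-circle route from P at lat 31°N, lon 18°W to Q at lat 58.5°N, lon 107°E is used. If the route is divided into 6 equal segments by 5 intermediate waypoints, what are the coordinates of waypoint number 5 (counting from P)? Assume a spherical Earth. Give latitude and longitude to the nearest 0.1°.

Write both endpoints as unit vectors p₁, p₂ with components (cos φ cos λ, cos φ sin λ, sin φ).
The central angle between the endpoints is δ = arccos(p₁·p₂) ≈ 1.388 rad (79.5°).
Interpolate at f = 5/6 with slerp weights a = sin((1−f)δ)/sin δ ≈ 0.233, b = sin(fδ)/sin δ ≈ 0.931.
p = a·p₁ + b·p₂ ≈ (0.048, 0.403, 0.914); φ = arcsin(p_z) ≈ 66.03°, λ = atan2(p_y, p_x) ≈ 83.24°.

≈ lat 66.0°N, lon 83.2°E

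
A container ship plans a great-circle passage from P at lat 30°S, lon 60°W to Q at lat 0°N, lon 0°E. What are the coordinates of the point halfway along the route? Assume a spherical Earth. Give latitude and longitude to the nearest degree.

≈ lat 17°S, lon 28°W

Write both endpoints as unit vectors p₁, p₂ with components (cos φ cos λ, cos φ sin λ, sin φ).
The central angle between the endpoints is δ = arccos(p₁·p₂) ≈ 1.123 rad (64.3°).
Interpolate at f = 1/2 with slerp weights a = sin((1−f)δ)/sin δ ≈ 0.591, b = sin(fδ)/sin δ ≈ 0.591.
p = a·p₁ + b·p₂ ≈ (0.846, -0.443, -0.295); φ = arcsin(p_z) ≈ -17.18°, λ = atan2(p_y, p_x) ≈ -27.63°.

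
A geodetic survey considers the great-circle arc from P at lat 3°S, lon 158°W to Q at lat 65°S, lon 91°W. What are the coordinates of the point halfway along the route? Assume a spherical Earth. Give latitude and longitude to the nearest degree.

Convert each endpoint to a unit vector on the sphere (x = cos φ cos λ, y = cos φ sin λ, z = sin φ).
The central angle between the endpoints is δ = arccos(p₁·p₂) ≈ 1.357 rad (77.7°).
Interpolate at f = 1/2 with slerp weights a = sin((1−f)δ)/sin δ ≈ 0.642, b = sin(fδ)/sin δ ≈ 0.642.
p = a·p₁ + b·p₂ ≈ (-0.599, -0.512, -0.616); φ = arcsin(p_z) ≈ -38.00°, λ = atan2(p_y, p_x) ≈ -139.52°.

≈ lat 38°S, lon 140°W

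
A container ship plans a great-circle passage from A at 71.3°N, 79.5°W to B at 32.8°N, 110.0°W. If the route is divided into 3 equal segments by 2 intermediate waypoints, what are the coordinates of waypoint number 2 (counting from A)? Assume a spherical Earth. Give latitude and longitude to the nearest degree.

Write both endpoints as unit vectors p₁, p₂ with components (cos φ cos λ, cos φ sin λ, sin φ).
The central angle between the endpoints is δ = arccos(p₁·p₂) ≈ 0.730 rad (41.8°).
Interpolate at f = 2/3 with slerp weights a = sin((1−f)δ)/sin δ ≈ 0.361, b = sin(fδ)/sin δ ≈ 0.701.
p = a·p₁ + b·p₂ ≈ (-0.181, -0.668, 0.722); φ = arcsin(p_z) ≈ 46.23°, λ = atan2(p_y, p_x) ≈ -105.13°.

≈ 46°N, 105°W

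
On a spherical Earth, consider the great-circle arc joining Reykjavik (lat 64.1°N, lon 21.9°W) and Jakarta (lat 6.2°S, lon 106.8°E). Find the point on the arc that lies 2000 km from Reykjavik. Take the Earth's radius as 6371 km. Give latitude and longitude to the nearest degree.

≈ lat 68°N, lon 23°E

From cos δ = sin φ₁ sin φ₂ + cos φ₁ cos φ₂ cos Δλ, the central angle is δ ≈ 1.948 rad (111.6°). The total great-circle distance is δ·R ≈ 1.948 × 6371 ≈ 12413 km, so the target fraction is f = 2000/12413 ≈ 0.161.
Interpolate at f ≈ 0.161 with slerp weights a = sin((1−f)δ)/sin δ ≈ 1.074, b = sin(fδ)/sin δ ≈ 0.332.
p = a·p₁ + b·p₂ ≈ (0.340, 0.141, 0.930); φ = arcsin(p_z) ≈ 68.42°, λ = atan2(p_y, p_x) ≈ 22.58°.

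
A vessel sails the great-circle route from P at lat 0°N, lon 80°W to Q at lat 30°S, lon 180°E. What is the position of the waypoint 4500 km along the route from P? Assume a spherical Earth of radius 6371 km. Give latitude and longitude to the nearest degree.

≈ lat 19°S, lon 116°W

From cos δ = sin φ₁ sin φ₂ + cos φ₁ cos φ₂ cos Δλ, the central angle is δ ≈ 1.722 rad (98.6°). The total great-circle distance is δ·R ≈ 1.722 × 6371 ≈ 10969 km, so the target fraction is f = 4500/10969 ≈ 0.410.
Interpolate at f ≈ 0.410 with slerp weights a = sin((1−f)δ)/sin δ ≈ 0.859, b = sin(fδ)/sin δ ≈ 0.657.
p = a·p₁ + b·p₂ ≈ (-0.419, -0.846, -0.328); φ = arcsin(p_z) ≈ -19.16°, λ = atan2(p_y, p_x) ≈ -116.35°.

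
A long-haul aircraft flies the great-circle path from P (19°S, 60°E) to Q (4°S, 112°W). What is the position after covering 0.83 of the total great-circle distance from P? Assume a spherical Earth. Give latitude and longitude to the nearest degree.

Write both endpoints as unit vectors p₁, p₂ with components (cos φ cos λ, cos φ sin λ, sin φ).
The central angle between the endpoints is δ = arccos(p₁·p₂) ≈ 2.717 rad (155.7°).
Interpolate at f = 0.83 with slerp weights a = sin((1−f)δ)/sin δ ≈ 1.083, b = sin(fδ)/sin δ ≈ 1.882.
p = a·p₁ + b·p₂ ≈ (-0.191, -0.854, -0.484); φ = arcsin(p_z) ≈ -28.93°, λ = atan2(p_y, p_x) ≈ -102.63°.

≈ (29°S, 103°W)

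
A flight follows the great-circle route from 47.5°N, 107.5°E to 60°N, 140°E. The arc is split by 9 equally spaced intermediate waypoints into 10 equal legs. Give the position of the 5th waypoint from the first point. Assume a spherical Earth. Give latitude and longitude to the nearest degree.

The haversine formula gives a central angle δ ≈ 0.394 rad (22.6°) between the endpoints.
Interpolate at f = 5/10 with slerp weights a = sin((1−f)δ)/sin δ ≈ 0.510, b = sin(fδ)/sin δ ≈ 0.510.
p = a·p₁ + b·p₂ ≈ (-0.299, 0.492, 0.817); φ = arcsin(p_z) ≈ 54.83°, λ = atan2(p_y, p_x) ≈ 121.26°.

≈ 55°N, 121°E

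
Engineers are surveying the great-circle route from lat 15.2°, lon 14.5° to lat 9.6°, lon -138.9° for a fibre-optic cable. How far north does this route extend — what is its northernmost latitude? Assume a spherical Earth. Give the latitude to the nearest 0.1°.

The great circle lies in the plane with unit normal n̂ = (p₁ × p₂)/|p₁ × p₂|.
Here n̂_z ≈ -0.722; the vertex latitude is φ_max = arccos|n̂_z| ≈ 43.8°.

≈ 43.8°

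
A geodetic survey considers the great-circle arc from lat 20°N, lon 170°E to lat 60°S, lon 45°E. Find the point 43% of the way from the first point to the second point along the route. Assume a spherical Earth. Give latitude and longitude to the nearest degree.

Convert each endpoint to a unit vector on the sphere (x = cos φ cos λ, y = cos φ sin λ, z = sin φ).
The central angle between the endpoints is δ = arccos(p₁·p₂) ≈ 2.172 rad (124.5°).
Interpolate at f = 0.43 with slerp weights a = sin((1−f)δ)/sin δ ≈ 1.146, b = sin(fδ)/sin δ ≈ 0.975.
p = a·p₁ + b·p₂ ≈ (-0.716, 0.532, -0.452); φ = arcsin(p_z) ≈ -26.89°, λ = atan2(p_y, p_x) ≈ 143.40°.

≈ lat 27°S, lon 143°E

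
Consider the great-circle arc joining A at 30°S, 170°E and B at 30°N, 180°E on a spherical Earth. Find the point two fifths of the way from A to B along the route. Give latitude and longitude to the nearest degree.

≈ 6°S, 174°E

From cos δ = sin φ₁ sin φ₂ + cos φ₁ cos φ₂ cos Δλ, the central angle is δ ≈ 1.060 rad (60.8°).
Interpolate at f = 2/5 with slerp weights a = sin((1−f)δ)/sin δ ≈ 0.681, b = sin(fδ)/sin δ ≈ 0.472.
p = a·p₁ + b·p₂ ≈ (-0.989, 0.102, -0.105); φ = arcsin(p_z) ≈ -6.01°, λ = atan2(p_y, p_x) ≈ 174.09°.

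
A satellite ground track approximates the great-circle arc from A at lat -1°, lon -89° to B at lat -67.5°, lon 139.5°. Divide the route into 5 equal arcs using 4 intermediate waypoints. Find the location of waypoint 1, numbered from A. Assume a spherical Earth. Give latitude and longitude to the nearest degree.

Convert each endpoint to a unit vector on the sphere (x = cos φ cos λ, y = cos φ sin λ, z = sin φ).
The central angle between the endpoints is δ = arccos(p₁·p₂) ≈ 1.810 rad (103.7°).
Interpolate at f = 1/5 with slerp weights a = sin((1−f)δ)/sin δ ≈ 1.022, b = sin(fδ)/sin δ ≈ 0.365.
p = a·p₁ + b·p₂ ≈ (-0.088, -0.931, -0.355); φ = arcsin(p_z) ≈ -20.78°, λ = atan2(p_y, p_x) ≈ -95.42°.

≈ lat -21°, lon -95°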